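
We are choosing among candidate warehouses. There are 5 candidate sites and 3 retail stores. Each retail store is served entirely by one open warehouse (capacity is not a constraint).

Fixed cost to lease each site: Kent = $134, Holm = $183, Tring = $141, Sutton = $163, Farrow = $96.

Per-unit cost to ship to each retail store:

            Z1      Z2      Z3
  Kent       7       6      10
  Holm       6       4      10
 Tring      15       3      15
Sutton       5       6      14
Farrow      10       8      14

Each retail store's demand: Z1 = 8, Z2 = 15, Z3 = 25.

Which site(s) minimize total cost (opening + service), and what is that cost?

Open Kent only; minimum total cost 530.

For any fixed open set, each retail store goes to its cheapest open site; total = fixed + service.
{Kent}: Z1→Kent 7·8=56, Z2→Kent 6·15=90, Z3→Kent 10·25=250. Service 396; fixed 134; total 530.
{Holm}: service 358 + fixed 183 = 541
{Kent, Tring}: Z1→Kent 7·8=56, Z2→Tring 3·15=45, Z3→Kent 10·25=250. Service 351; fixed 275; total 626.
{Kent, Holm, Tring, Sutton, Farrow}: service 335 + fixed 717 = 1052
No other subset beats 530.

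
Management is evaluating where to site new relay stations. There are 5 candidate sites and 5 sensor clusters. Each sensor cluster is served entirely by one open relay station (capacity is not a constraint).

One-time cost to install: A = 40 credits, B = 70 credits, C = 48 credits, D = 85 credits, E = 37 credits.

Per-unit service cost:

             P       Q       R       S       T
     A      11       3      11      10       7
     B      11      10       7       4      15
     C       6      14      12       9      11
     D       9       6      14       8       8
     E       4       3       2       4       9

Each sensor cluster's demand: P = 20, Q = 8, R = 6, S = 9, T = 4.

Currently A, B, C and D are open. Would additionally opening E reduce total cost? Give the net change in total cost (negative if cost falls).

Current service cost with {A, B, C, D}: 250.
Adding E: each sensor cluster re-picks its cheapest; new service cost 180, saving 70.
Extra fixed cost: 37. Net change = 37 − 70 = -33.
(Totals: 493 → 460.)

Yes — net change −33 (cost falls by 33).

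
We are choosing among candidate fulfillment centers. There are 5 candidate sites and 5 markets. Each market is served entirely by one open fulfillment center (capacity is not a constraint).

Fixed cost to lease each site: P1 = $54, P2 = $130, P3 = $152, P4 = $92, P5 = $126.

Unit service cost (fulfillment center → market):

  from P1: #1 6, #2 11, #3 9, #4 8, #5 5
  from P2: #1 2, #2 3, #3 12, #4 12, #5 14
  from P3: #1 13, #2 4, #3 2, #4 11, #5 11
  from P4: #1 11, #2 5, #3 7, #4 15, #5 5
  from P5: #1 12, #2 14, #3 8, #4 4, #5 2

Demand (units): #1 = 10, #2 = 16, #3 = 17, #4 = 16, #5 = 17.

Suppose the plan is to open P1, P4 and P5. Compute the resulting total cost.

Total cost: 629

Each market is assigned to its cheapest site among the open ones.
{P1, P4, P5}: #1→P1 6·10=60, #2→P4 5·16=80, #3→P4 7·17=119, #4→P5 4·16=64, #5→P5 2·17=34. Service 357; fixed 272; total 629.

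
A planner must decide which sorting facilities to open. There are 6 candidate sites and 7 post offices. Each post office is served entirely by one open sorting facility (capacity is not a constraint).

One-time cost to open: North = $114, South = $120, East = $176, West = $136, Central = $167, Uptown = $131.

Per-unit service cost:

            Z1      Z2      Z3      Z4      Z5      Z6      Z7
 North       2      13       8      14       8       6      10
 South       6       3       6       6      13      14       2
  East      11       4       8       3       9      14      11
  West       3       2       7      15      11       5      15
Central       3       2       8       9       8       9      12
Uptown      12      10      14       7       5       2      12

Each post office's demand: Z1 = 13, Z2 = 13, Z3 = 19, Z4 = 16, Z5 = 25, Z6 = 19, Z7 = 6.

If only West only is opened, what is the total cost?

Each post office is assigned to its cheapest site among the open ones.
{West}: Z1→West 3·13=39, Z2→West 2·13=26, Z3→West 7·19=133, Z4→West 15·16=240, Z5→West 11·25=275, Z6→West 5·19=95, Z7→West 15·6=90. Service 898; fixed 136; total 1034.

Total cost: 1034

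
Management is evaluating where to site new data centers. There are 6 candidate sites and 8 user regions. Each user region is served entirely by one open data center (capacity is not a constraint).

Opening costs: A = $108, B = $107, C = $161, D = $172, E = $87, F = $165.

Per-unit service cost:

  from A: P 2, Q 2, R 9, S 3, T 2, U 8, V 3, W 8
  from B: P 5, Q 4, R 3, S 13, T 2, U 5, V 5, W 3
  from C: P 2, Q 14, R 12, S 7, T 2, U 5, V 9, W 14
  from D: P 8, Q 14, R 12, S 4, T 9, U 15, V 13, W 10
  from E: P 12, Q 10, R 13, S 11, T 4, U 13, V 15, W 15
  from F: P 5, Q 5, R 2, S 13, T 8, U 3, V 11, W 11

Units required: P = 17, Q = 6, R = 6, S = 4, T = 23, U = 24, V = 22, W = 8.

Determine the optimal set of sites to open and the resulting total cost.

Open A and B; minimum total cost 547.

For any fixed open set, each user region goes to its cheapest open site; total = fixed + service.
{A, B}: P→A 2·17=34, Q→A 2·6=12, R→B 3·6=18, S→A 3·4=12, T→A 2·23=46, U→B 5·24=120, V→A 3·22=66, W→B 3·8=24. Service 332; fixed 215; total 547.
{B}: service 479 + fixed 107 = 586
{A}: service 480 + fixed 108 = 588
{A, B, C, D, E, F}: P→A 2·17=34, Q→A 2·6=12, R→F 2·6=12, S→A 3·4=12, T→A 2·23=46, U→F 3·24=72, V→A 3·22=66, W→B 3·8=24. Service 278; fixed 800; total 1078.
No other subset beats 547.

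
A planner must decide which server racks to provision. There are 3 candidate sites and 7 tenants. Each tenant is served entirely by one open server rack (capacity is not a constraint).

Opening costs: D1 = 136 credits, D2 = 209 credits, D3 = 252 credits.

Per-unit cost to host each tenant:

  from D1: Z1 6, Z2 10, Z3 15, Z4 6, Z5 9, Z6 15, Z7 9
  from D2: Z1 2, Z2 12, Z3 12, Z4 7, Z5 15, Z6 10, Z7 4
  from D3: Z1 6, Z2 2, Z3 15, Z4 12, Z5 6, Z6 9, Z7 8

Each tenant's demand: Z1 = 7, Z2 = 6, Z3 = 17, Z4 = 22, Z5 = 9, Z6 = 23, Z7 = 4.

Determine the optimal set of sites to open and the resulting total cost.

For any fixed open set, each tenant goes to its cheapest open site; total = fixed + service.
{D2}: Z1→D2 2·7=14, Z2→D2 12·6=72, Z3→D2 12·17=204, Z4→D2 7·22=154, Z5→D2 15·9=135, Z6→D2 10·23=230, Z7→D2 4·4=16. Service 825; fixed 209; total 1034.
{D1, D2}: service 737 + fixed 345 = 1082
{D1}: service 951 + fixed 136 = 1087
{D1, D2, D3}: Z1→D2 2·7=14, Z2→D3 2·6=12, Z3→D2 12·17=204, Z4→D1 6·22=132, Z5→D3 6·9=54, Z6→D3 9·23=207, Z7→D2 4·4=16. Service 639; fixed 597; total 1236.
(All 7 nonempty subsets were checked; D2 only is lowest.)

Open D2 only; minimum total cost 1034.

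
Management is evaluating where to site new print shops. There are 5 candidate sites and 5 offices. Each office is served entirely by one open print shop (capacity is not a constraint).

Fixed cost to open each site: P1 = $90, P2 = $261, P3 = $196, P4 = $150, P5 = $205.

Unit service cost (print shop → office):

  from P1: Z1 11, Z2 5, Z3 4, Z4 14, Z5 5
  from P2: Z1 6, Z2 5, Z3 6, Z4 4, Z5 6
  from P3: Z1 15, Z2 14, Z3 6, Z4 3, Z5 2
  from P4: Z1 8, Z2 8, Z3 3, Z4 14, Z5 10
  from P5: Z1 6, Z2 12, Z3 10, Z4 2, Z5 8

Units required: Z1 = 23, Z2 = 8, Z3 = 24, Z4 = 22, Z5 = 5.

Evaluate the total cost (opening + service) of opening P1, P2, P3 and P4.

Each office is assigned to its cheapest site among the open ones.
{P1, P2, P3, P4}: Z1→P2 6·23=138, Z2→P1 5·8=40, Z3→P4 3·24=72, Z4→P3 3·22=66, Z5→P3 2·5=10. Service 326; fixed 697; total 1023.

Total cost: 1023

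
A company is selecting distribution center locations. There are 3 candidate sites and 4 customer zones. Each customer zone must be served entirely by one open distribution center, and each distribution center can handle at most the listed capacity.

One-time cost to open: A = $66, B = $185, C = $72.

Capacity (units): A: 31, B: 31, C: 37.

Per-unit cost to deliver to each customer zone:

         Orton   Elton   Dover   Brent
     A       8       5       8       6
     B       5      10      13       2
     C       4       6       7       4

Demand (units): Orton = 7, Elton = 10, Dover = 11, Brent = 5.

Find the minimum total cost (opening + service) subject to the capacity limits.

Open {C}: Orton→C 4·7=28, Elton→C 6·10=60, Dover→C 7·11=77, Brent→C 4·5=20.
Loads: C carries 33/37. Service 185; fixed 72; total 257.
Next best feasible plan costs 313.

Minimum total cost: 257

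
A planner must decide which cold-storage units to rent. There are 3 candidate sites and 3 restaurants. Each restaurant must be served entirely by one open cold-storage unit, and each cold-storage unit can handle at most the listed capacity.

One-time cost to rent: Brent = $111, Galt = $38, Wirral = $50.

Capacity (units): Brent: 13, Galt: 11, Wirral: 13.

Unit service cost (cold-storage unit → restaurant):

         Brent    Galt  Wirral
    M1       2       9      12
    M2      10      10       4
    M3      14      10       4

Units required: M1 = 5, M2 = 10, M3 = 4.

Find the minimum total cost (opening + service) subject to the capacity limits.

Minimum total cost: 213

Open {Galt, Wirral}: M1→Galt 9·5=45, M2→Wirral 4·10=40, M3→Galt 10·4=40.
Loads: Galt carries 9/11, Wirral carries 10/13. Service 125; fixed 88; total 213.
Next best feasible plan costs 264.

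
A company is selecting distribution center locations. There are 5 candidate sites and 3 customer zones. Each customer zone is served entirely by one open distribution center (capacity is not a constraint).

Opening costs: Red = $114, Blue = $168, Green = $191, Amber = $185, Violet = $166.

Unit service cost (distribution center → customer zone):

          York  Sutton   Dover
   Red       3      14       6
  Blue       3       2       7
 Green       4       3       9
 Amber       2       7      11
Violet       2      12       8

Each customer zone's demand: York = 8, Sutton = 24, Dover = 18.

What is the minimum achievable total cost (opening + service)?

For any fixed open set, each customer zone goes to its cheapest open site; total = fixed + service.
{Blue}: York→Blue 3·8=24, Sutton→Blue 2·24=48, Dover→Blue 7·18=126. Service 198; fixed 168; total 366.
{Green}: York→Green 4·8=32, Sutton→Green 3·24=72, Dover→Green 9·18=162. Service 266; fixed 191; total 457.
{Red, Blue}: service 180 + fixed 282 = 462
{Red, Blue, Green, Amber, Violet}: York→Amber 2·8=16, Sutton→Blue 2·24=48, Dover→Red 6·18=108. Service 172; fixed 824; total 996.
No other subset beats 366.

Minimum total cost: 366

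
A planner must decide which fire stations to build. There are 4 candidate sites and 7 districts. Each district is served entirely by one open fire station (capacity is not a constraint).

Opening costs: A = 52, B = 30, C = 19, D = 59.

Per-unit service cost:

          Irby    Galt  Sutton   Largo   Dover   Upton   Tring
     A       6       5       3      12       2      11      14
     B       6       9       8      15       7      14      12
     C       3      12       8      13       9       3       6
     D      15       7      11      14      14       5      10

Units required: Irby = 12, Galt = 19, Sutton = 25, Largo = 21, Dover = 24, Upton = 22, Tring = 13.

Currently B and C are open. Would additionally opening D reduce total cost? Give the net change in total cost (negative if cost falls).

Current service cost with {B, C}: 992.
Adding D: each district re-picks its cheapest; new service cost 954, saving 38.
Extra fixed cost: 59. Net change = 59 − 38 = 21.
(Totals: 1041 → 1062.)

No — net change +21 (cost rises by 21).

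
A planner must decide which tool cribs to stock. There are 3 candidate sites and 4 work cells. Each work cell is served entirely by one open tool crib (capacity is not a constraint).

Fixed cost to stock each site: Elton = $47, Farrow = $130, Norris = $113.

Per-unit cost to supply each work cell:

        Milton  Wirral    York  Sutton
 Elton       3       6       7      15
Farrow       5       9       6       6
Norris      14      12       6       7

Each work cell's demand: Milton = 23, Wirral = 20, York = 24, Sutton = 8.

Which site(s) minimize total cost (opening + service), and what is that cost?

For any fixed open set, each work cell goes to its cheapest open site; total = fixed + service.
{Elton}: Milton→Elton 3·23=69, Wirral→Elton 6·20=120, York→Elton 7·24=168, Sutton→Elton 15·8=120. Service 477; fixed 47; total 524.
{Elton, Norris}: service 389 + fixed 160 = 549
{Elton, Farrow}: service 381 + fixed 177 = 558
{Elton, Farrow, Norris}: Milton→Elton 3·23=69, Wirral→Elton 6·20=120, York→Farrow 6·24=144, Sutton→Farrow 6·8=48. Service 381; fixed 290; total 671.
No other subset beats 524.

Open Elton only; minimum total cost 524.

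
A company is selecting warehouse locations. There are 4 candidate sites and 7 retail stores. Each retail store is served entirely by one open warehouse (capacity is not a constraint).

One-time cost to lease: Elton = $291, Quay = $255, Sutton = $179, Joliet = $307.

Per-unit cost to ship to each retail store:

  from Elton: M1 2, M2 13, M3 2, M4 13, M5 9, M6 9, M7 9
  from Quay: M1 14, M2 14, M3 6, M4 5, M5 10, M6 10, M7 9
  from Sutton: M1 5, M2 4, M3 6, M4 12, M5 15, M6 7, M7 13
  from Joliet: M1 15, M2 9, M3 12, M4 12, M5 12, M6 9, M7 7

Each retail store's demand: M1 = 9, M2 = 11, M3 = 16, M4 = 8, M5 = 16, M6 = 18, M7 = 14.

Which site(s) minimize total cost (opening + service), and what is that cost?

Open Sutton only; minimum total cost 1008.

For any fixed open set, each retail store goes to its cheapest open site; total = fixed + service.
{Sutton}: M1→Sutton 5·9=45, M2→Sutton 4·11=44, M3→Sutton 6·16=96, M4→Sutton 12·8=96, M5→Sutton 15·16=240, M6→Sutton 7·18=126, M7→Sutton 13·14=182. Service 829; fixed 179; total 1008.
{Elton}: service 729 + fixed 291 = 1020
{Elton, Sutton}: service 586 + fixed 470 = 1056
{Elton, Quay, Sutton, Joliet}: service 502 + fixed 1032 = 1534
No other subset beats 1008.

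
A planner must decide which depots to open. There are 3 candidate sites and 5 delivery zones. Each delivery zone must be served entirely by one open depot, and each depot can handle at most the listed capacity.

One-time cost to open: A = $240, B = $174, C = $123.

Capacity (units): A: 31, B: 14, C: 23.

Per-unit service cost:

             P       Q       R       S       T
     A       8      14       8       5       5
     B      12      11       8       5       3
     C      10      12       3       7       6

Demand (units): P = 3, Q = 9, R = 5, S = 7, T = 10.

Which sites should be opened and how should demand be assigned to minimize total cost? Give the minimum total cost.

Open {B, C}: P→B 12·3=36, Q→C 12·9=108, R→C 3·5=15, S→C 7·7=49, T→B 3·10=30.
Loads: B carries 13/14, C carries 21/23. Service 238; fixed 297; total 535.
Next best feasible plan costs 556.

Minimum total cost: 535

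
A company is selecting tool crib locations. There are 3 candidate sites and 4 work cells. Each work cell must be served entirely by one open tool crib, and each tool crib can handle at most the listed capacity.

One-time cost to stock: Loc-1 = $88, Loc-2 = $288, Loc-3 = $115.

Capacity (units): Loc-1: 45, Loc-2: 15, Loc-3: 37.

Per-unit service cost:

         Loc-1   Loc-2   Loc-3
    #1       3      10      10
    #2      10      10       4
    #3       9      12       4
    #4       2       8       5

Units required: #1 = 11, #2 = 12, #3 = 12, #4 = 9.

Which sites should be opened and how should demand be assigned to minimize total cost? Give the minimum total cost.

Open {Loc-1, Loc-3}: #1→Loc-1 3·11=33, #2→Loc-3 4·12=48, #3→Loc-3 4·12=48, #4→Loc-1 2·9=18.
Loads: Loc-1 carries 20/45, Loc-3 carries 24/37. Service 147; fixed 203; total 350.
Next best feasible plan costs 367.

Minimum total cost: 350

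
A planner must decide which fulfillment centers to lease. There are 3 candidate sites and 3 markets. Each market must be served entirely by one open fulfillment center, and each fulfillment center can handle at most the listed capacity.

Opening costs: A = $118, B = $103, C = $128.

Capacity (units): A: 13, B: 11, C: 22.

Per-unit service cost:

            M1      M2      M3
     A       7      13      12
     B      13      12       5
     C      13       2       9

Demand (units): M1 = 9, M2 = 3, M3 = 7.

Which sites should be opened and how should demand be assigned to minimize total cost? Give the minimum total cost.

Minimum total cost: 314

Open {C}: M1→C 13·9=117, M2→C 2·3=6, M3→C 9·7=63.
Loads: C carries 19/22. Service 186; fixed 128; total 314.
Next best feasible plan costs 355.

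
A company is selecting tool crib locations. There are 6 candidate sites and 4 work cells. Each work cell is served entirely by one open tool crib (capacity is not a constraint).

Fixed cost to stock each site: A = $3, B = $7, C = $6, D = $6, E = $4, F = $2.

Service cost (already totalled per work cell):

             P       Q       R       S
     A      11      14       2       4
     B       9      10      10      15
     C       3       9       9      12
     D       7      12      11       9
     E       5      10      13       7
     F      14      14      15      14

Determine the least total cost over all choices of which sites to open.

For any fixed open set, each work cell goes to its cheapest open site; total = fixed + service.
{A, C}: P→C 3, Q→C 9, R→A 2, S→A 4. Service 18; fixed 9; total 27.
{A, E}: service 21 + fixed 7 = 28
{A, C, F}: P→C 3, Q→C 9, R→A 2, S→A 4. Service 18; fixed 11; total 29.
{A, B, C, D, E, F}: service 18 + fixed 28 = 46
No other subset beats 27.

Minimum total cost: 27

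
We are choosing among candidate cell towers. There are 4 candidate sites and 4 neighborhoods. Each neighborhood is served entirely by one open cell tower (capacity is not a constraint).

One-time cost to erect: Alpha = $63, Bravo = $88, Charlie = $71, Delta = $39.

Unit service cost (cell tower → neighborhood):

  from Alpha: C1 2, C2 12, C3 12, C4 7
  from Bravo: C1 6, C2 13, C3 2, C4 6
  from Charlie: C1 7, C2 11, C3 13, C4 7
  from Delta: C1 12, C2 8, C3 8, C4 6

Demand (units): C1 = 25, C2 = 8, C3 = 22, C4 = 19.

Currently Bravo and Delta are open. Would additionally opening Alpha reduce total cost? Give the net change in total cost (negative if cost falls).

Current service cost with {Bravo, Delta}: 372.
Adding Alpha: each neighborhood re-picks its cheapest; new service cost 272, saving 100.
Extra fixed cost: 63. Net change = 63 − 100 = -37.
(Totals: 499 → 462.)

Yes — net change −37 (cost falls by 37).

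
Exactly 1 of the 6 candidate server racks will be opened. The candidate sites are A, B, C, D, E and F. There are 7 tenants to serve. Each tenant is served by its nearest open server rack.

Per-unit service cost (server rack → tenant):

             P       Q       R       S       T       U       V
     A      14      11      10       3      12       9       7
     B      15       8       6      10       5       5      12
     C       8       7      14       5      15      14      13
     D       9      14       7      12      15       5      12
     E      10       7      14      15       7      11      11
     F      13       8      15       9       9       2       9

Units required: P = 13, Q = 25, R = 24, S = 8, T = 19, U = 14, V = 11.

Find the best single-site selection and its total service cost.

Choose B only; total service cost 916.

With exactly 1 open, each tenant uses its cheapest among the chosen.
{B}: P→B 15·13=195, Q→B 8·25=200, R→B 6·24=144, S→B 10·8=80, T→B 5·19=95, U→B 5·14=70, V→B 12·11=132. Service cost 916.
{F}: service cost 1099
{A}: service cost 1152
Among all 6 size-1 choices, {B} is lowest.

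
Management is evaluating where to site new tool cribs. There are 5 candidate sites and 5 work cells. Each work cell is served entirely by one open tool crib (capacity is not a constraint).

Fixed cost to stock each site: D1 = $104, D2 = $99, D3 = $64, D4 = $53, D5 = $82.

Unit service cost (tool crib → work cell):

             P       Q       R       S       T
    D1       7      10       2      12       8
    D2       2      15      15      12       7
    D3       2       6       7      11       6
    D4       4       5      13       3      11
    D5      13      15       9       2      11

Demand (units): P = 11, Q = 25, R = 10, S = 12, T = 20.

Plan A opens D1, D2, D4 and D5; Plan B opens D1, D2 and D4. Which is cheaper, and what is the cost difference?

Plan A: {D1, D2, D4, D5}: P→D2 2·11=22, Q→D4 5·25=125, R→D1 2·10=20, S→D5 2·12=24, T→D2 7·20=140. Service 331; fixed 338; total 669.
Plan B: {D1, D2, D4}: P→D2 2·11=22, Q→D4 5·25=125, R→D1 2·10=20, S→D4 3·12=36, T→D2 7·20=140. Service 343; fixed 256; total 599.
Difference: |669 − 599| = 70.

Plan B is cheaper by 70.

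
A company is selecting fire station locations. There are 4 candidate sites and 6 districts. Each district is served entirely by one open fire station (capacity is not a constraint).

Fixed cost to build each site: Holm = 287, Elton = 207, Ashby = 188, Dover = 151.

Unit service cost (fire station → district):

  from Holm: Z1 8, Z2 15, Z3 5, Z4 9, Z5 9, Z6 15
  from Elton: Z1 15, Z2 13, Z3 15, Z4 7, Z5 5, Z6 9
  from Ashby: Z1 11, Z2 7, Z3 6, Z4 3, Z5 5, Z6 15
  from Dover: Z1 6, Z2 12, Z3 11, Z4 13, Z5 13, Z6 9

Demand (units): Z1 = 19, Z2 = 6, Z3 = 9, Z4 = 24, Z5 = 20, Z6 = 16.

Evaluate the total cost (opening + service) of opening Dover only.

Total cost: 1152

Each district is assigned to its cheapest site among the open ones.
{Dover}: Z1→Dover 6·19=114, Z2→Dover 12·6=72, Z3→Dover 11·9=99, Z4→Dover 13·24=312, Z5→Dover 13·20=260, Z6→Dover 9·16=144. Service 1001; fixed 151; total 1152.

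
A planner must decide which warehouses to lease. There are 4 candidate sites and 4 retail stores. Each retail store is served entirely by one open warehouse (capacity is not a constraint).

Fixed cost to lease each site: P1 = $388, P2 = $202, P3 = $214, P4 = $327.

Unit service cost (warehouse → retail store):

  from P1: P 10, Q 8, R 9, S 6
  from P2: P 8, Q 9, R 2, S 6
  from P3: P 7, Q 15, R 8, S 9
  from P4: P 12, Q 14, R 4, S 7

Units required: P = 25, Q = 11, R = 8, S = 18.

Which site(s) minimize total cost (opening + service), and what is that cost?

For any fixed open set, each retail store goes to its cheapest open site; total = fixed + service.
{P2}: P→P2 8·25=200, Q→P2 9·11=99, R→P2 2·8=16, S→P2 6·18=108. Service 423; fixed 202; total 625.
{P3}: P→P3 7·25=175, Q→P3 15·11=165, R→P3 8·8=64, S→P3 9·18=162. Service 566; fixed 214; total 780.
{P2, P3}: service 398 + fixed 416 = 814
{P1, P2, P3, P4}: service 387 + fixed 1131 = 1518
No other subset beats 625.

Open P2 only; minimum total cost 625.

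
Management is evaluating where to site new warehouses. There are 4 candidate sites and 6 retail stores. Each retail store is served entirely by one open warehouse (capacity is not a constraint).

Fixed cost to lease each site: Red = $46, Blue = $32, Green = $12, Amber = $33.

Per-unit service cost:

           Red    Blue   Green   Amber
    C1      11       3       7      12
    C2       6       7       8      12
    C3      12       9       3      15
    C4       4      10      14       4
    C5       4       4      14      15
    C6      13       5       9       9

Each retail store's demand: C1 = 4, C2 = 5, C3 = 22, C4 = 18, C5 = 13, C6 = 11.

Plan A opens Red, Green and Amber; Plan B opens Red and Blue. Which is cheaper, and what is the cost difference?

Plan A is cheaper by 59.

Plan A: {Red, Green, Amber}: C1→Green 7·4=28, C2→Red 6·5=30, C3→Green 3·22=66, C4→Red 4·18=72, C5→Red 4·13=52, C6→Green 9·11=99. Service 347; fixed 91; total 438.
Plan B: {Red, Blue}: C1→Blue 3·4=12, C2→Red 6·5=30, C3→Blue 9·22=198, C4→Red 4·18=72, C5→Red 4·13=52, C6→Blue 5·11=55. Service 419; fixed 78; total 497.
Difference: |438 − 497| = 59.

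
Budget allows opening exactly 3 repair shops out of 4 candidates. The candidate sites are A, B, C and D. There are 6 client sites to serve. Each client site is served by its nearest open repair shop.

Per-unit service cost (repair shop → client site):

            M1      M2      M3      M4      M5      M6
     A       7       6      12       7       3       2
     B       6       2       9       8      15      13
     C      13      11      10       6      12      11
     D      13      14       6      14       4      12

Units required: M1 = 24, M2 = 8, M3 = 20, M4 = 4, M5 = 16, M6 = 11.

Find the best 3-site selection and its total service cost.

Choose A, B and D; total service cost 378.

With exactly 3 open, each client site uses its cheapest among the chosen.
{A, B, D}: M1→B 6·24=144, M2→B 2·8=16, M3→D 6·20=120, M4→A 7·4=28, M5→A 3·16=48, M6→A 2·11=22. Service cost 378.
{A, C, D}: service cost 430
{A, B, C}: service cost 434
Among all 4 size-3 choices, {A, B, D} is lowest.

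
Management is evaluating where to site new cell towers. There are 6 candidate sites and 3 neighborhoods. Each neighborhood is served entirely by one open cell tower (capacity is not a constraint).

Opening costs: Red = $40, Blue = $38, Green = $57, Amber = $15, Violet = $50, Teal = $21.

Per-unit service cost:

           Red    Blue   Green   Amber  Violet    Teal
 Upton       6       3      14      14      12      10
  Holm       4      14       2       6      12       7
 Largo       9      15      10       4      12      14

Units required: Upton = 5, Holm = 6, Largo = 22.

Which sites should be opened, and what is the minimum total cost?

Open Blue and Amber; minimum total cost 192.

For any fixed open set, each neighborhood goes to its cheapest open site; total = fixed + service.
{Blue, Amber}: Upton→Blue 3·5=15, Holm→Amber 6·6=36, Largo→Amber 4·22=88. Service 139; fixed 53; total 192.
{Red, Amber}: service 142 + fixed 55 = 197
{Amber}: service 194 + fixed 15 = 209
{Red, Blue, Green, Amber, Violet, Teal}: Upton→Blue 3·5=15, Holm→Green 2·6=12, Largo→Amber 4·22=88. Service 115; fixed 221; total 336.
No other subset beats 192.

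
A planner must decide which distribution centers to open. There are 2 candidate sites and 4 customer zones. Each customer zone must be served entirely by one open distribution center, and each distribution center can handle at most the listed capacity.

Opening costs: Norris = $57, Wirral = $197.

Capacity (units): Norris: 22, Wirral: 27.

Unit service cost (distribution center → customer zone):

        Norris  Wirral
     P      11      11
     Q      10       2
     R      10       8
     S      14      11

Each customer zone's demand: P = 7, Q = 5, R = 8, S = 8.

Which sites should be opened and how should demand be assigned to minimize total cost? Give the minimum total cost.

Open {Norris, Wirral}: P→Norris 11·7=77, Q→Wirral 2·5=10, R→Wirral 8·8=64, S→Wirral 11·8=88.
Loads: Norris carries 7/22, Wirral carries 21/27. Service 239; fixed 254; total 493.
Next best feasible plan costs 509.

Minimum total cost: 493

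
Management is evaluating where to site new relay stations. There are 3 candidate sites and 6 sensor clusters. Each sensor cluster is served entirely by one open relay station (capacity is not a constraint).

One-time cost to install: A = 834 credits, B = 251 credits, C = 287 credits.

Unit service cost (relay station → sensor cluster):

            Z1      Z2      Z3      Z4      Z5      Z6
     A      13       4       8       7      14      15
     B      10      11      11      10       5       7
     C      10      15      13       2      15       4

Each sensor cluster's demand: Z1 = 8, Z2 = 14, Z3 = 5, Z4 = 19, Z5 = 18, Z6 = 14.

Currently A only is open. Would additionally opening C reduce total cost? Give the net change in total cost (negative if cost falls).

Current service cost with {A}: 795.
Adding C: each sensor cluster re-picks its cheapest; new service cost 522, saving 273.
Extra fixed cost: 287. Net change = 287 − 273 = 14.
(Totals: 1629 → 1643.)

No — net change +14 (cost rises by 14).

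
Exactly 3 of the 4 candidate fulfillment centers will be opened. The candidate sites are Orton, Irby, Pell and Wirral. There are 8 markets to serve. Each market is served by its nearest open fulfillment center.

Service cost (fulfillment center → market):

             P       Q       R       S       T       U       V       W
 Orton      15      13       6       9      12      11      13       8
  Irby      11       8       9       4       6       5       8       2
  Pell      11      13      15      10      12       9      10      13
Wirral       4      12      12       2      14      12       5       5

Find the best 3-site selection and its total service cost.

Choose Orton, Irby and Wirral; total service cost 38.

With exactly 3 open, each market uses its cheapest among the chosen.
{Orton, Irby, Wirral}: P→Wirral 4, Q→Irby 8, R→Orton 6, S→Wirral 2, T→Irby 6, U→Irby 5, V→Wirral 5, W→Irby 2. Service cost 38.
{Irby, Pell, Wirral}: service cost 41
{Orton, Irby, Pell}: service cost 50
Among all 4 size-3 choices, {Orton, Irby, Wirral} is lowest.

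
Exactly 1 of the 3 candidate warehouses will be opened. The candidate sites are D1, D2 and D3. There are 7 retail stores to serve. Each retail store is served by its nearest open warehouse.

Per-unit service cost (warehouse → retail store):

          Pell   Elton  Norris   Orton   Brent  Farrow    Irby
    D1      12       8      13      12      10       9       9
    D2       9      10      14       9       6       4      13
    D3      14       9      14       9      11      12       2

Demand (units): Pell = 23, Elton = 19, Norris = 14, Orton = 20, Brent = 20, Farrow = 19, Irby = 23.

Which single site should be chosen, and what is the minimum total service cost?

With exactly 1 open, each retail store uses its cheapest among the chosen.
{D2}: Pell→D2 9·23=207, Elton→D2 10·19=190, Norris→D2 14·14=196, Orton→D2 9·20=180, Brent→D2 6·20=120, Farrow→D2 4·19=76, Irby→D2 13·23=299. Service cost 1268.
{D3}: service cost 1363
{D1}: service cost 1428
Among all 3 size-1 choices, {D2} is lowest.

Choose D2 only; total service cost 1268.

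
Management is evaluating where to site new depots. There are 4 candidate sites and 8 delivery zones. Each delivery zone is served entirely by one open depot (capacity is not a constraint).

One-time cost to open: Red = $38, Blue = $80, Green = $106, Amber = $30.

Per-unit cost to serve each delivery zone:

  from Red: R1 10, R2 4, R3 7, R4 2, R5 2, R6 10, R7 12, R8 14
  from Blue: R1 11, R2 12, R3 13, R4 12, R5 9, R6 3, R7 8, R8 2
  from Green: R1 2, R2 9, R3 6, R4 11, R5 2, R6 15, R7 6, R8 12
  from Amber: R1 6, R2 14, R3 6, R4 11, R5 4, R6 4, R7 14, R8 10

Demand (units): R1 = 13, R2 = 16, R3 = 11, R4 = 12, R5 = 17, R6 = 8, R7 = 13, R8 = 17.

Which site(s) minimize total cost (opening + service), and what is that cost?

For any fixed open set, each delivery zone goes to its cheapest open site; total = fixed + service.
{Red, Blue, Green}: R1→Green 2·13=26, R2→Red 4·16=64, R3→Green 6·11=66, R4→Red 2·12=24, R5→Red 2·17=34, R6→Blue 3·8=24, R7→Green 6·13=78, R8→Blue 2·17=34. Service 350; fixed 224; total 574.
{Red, Blue, Amber}: service 428 + fixed 148 = 576
{Red, Blue, Green, Amber}: R1→Green 2·13=26, R2→Red 4·16=64, R3→Green 6·11=66, R4→Red 2·12=24, R5→Red 2·17=34, R6→Blue 3·8=24, R7→Green 6·13=78, R8→Blue 2·17=34. Service 350; fixed 254; total 604.
{Amber}: service 952 + fixed 30 = 982
No other subset beats 574.

Open Red, Blue and Green; minimum total cost 574.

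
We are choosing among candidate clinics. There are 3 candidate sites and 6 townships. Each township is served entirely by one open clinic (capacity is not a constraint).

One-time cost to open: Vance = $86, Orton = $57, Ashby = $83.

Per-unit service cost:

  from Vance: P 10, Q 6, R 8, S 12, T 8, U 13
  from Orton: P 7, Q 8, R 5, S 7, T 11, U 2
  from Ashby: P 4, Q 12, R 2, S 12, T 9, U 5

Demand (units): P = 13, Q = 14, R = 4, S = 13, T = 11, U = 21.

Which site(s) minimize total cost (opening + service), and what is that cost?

Open Orton only; minimum total cost 534.

For any fixed open set, each township goes to its cheapest open site; total = fixed + service.
{Orton}: P→Orton 7·13=91, Q→Orton 8·14=112, R→Orton 5·4=20, S→Orton 7·13=91, T→Orton 11·11=121, U→Orton 2·21=42. Service 477; fixed 57; total 534.
{Orton, Ashby}: P→Ashby 4·13=52, Q→Orton 8·14=112, R→Ashby 2·4=8, S→Orton 7·13=91, T→Ashby 9·11=99, U→Orton 2·21=42. Service 404; fixed 140; total 544.
{Vance, Orton}: P→Orton 7·13=91, Q→Vance 6·14=84, R→Orton 5·4=20, S→Orton 7·13=91, T→Vance 8·11=88, U→Orton 2·21=42. Service 416; fixed 143; total 559.
{Vance, Orton, Ashby}: service 365 + fixed 226 = 591
(All 7 nonempty subsets were checked; Orton only is lowest.)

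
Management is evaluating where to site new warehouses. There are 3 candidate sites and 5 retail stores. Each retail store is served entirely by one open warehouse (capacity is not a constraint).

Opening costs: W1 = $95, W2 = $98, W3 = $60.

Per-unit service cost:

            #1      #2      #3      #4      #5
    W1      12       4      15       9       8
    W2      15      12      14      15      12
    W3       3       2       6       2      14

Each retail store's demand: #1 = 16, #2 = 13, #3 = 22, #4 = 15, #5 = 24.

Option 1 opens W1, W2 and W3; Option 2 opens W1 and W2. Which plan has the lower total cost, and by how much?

Option 1 is cheaper by 391.

Option 1: {W1, W2, W3}: #1→W3 3·16=48, #2→W3 2·13=26, #3→W3 6·22=132, #4→W3 2·15=30, #5→W1 8·24=192. Service 428; fixed 253; total 681.
Option 2: {W1, W2}: #1→W1 12·16=192, #2→W1 4·13=52, #3→W2 14·22=308, #4→W1 9·15=135, #5→W1 8·24=192. Service 879; fixed 193; total 1072.
Difference: |681 − 1072| = 391.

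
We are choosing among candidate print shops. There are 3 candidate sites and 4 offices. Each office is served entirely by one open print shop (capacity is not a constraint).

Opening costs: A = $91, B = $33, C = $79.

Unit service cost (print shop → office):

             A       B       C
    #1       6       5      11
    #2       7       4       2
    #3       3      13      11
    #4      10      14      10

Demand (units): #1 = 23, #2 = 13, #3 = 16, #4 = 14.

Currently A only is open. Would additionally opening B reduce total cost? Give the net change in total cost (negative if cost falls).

Current service cost with {A}: 417.
Adding B: each office re-picks its cheapest; new service cost 355, saving 62.
Extra fixed cost: 33. Net change = 33 − 62 = -29.
(Totals: 508 → 479.)

Yes — net change −29 (cost falls by 29).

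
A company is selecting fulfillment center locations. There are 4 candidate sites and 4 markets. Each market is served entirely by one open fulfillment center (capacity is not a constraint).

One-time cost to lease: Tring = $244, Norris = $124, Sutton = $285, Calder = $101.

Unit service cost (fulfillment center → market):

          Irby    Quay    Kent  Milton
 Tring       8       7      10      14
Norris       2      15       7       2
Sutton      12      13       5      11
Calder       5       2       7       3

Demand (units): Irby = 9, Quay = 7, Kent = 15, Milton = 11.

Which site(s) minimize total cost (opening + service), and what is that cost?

For any fixed open set, each market goes to its cheapest open site; total = fixed + service.
{Calder}: Irby→Calder 5·9=45, Quay→Calder 2·7=14, Kent→Calder 7·15=105, Milton→Calder 3·11=33. Service 197; fixed 101; total 298.
{Norris}: service 250 + fixed 124 = 374
{Norris, Calder}: Irby→Norris 2·9=18, Quay→Calder 2·7=14, Kent→Norris 7·15=105, Milton→Norris 2·11=22. Service 159; fixed 225; total 384.
{Tring, Norris, Sutton, Calder}: service 129 + fixed 754 = 883
No other subset beats 298.

Open Calder only; minimum total cost 298.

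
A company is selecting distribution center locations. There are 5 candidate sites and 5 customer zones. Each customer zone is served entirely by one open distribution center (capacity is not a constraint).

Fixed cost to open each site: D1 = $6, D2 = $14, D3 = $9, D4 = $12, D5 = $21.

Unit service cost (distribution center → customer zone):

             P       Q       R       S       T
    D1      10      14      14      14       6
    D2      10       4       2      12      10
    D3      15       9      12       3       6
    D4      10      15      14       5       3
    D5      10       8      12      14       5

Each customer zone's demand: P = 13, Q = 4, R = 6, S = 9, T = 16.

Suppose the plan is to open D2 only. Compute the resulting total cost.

Total cost: 440

Each customer zone is assigned to its cheapest site among the open ones.
{D2}: P→D2 10·13=130, Q→D2 4·4=16, R→D2 2·6=12, S→D2 12·9=108, T→D2 10·16=160. Service 426; fixed 14; total 440.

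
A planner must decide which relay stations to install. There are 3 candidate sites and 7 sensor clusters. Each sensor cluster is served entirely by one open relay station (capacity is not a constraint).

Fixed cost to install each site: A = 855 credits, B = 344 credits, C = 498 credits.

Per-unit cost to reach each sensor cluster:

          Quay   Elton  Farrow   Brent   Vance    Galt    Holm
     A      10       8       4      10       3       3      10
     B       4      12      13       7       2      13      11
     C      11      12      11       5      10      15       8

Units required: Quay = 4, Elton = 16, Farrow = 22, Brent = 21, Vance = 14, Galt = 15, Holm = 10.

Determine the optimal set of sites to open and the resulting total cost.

Open B only; minimum total cost 1318.

For any fixed open set, each sensor cluster goes to its cheapest open site; total = fixed + service.
{B}: Quay→B 4·4=16, Elton→B 12·16=192, Farrow→B 13·22=286, Brent→B 7·21=147, Vance→B 2·14=28, Galt→B 13·15=195, Holm→B 11·10=110. Service 974; fixed 344; total 1318.
{A}: service 653 + fixed 855 = 1508
{C}: service 1028 + fixed 498 = 1526
{A, B, C}: service 490 + fixed 1697 = 2187
No other subset beats 1318.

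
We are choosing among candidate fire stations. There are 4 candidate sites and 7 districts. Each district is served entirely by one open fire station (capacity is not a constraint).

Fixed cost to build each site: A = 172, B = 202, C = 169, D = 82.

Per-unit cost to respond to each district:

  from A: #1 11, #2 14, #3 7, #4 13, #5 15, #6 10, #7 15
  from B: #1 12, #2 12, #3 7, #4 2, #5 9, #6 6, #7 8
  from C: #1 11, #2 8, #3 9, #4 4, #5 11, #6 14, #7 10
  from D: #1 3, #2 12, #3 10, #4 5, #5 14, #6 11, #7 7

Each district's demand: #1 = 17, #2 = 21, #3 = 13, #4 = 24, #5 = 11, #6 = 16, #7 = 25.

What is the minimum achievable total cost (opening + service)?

For any fixed open set, each district goes to its cheapest open site; total = fixed + service.
{B, D}: #1→D 3·17=51, #2→B 12·21=252, #3→B 7·13=91, #4→B 2·24=48, #5→B 9·11=99, #6→B 6·16=96, #7→D 7·25=175. Service 812; fixed 284; total 1096.
{D}: service 1058 + fixed 82 = 1140
{C, D}: service 904 + fixed 251 = 1155
{A, B, C, D}: service 728 + fixed 625 = 1353
No other subset beats 1096.

Minimum total cost: 1096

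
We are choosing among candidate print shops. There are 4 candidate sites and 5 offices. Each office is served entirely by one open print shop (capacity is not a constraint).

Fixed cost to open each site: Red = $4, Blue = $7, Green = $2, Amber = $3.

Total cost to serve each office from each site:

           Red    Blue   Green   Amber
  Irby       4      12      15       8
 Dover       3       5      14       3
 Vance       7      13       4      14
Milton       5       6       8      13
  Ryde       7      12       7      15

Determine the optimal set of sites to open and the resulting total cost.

Open Red and Green; minimum total cost 29.

For any fixed open set, each office goes to its cheapest open site; total = fixed + service.
{Red, Green}: Irby→Red 4, Dover→Red 3, Vance→Green 4, Milton→Red 5, Ryde→Red 7. Service 23; fixed 6; total 29.
{Red}: service 26 + fixed 4 = 30
{Red, Green, Amber}: service 23 + fixed 9 = 32
{Red, Blue, Green, Amber}: service 23 + fixed 16 = 39
(All 15 nonempty subsets were checked; Red and Green is lowest.)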